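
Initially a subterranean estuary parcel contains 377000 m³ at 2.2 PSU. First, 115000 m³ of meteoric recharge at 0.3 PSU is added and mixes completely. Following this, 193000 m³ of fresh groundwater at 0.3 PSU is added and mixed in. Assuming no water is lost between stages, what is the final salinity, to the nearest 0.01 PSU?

By conservation of dissolved salt,
Initial salt = 377,000×2.2 = 829,400
After stage 1: salt = 829,400 + 115,000×0.3 = 863,900; volume = 492,000 m³; S = 1.756 PSU
After stage 2: salt = 863,900 + 193,000×0.3 = 921,800; volume = 685,000 m³
S = 921,800 / 685,000 = 1.3457 PSU

1.35 PSU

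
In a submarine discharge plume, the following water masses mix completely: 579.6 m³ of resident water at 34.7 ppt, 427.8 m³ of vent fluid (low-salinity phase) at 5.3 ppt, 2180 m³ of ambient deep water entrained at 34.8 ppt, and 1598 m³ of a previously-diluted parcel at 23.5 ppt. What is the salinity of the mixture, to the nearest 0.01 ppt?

Salt balance:
salt = 579.6×34.7 + 427.8×5.3 + 2,180×34.8 + 1,598×23.5 = 20,112.12 + 2,267.34 + 75,864 + 37,553 = 135,796.46
volume = 579.6 + 427.8 + 2,180 + 1,598 = 4,785.4 m³
S = 135,796.46 / 4,785.4 = 28.3772 ppt

28.38 ppt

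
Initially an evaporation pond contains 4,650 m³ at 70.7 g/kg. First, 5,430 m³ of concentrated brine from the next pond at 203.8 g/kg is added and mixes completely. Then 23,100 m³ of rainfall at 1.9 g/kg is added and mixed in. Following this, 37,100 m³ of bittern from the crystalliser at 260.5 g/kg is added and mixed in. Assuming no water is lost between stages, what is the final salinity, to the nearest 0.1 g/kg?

158.6 g/kg

By conservation of dissolved salt,
Initial salt = 4,650×70.7 = 328,755
After stage 1: salt = 328,755 + 5,430×203.8 = 1,435,389; volume = 10,080 m³; S = 142.4 g/kg
After stage 2: salt = 1,435,389 + 23,100×1.9 = 1,479,279; volume = 33,180 m³; S = 44.583 g/kg
After stage 3: salt = 1,479,279 + 37,100×260.5 = 11,143,829; volume = 70,280 m³
S = 11,143,829 / 70,280 = 158.5633 g/kg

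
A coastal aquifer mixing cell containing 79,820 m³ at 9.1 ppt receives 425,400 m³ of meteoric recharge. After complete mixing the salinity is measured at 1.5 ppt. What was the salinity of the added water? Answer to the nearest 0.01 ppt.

Salt balance: 79,820×9.1 + 425,400×S = 505,220×1.5
726,362 + 425,400·S = 757,830
S = (757,830 − 726,362) / 425,400 = 0.074 ppt

0.07 ppt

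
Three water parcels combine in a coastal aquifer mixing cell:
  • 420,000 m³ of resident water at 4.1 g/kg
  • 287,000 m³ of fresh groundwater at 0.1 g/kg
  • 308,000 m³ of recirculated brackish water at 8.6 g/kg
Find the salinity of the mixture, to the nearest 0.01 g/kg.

Mass of salt is conserved:
salt = 420,000×4.1 + 287,000×0.1 + 308,000×8.6 = 1,722,000 + 28,700 + 2,648,800 = 4,399,500
volume = 420,000 + 287,000 + 308,000 = 1,015,000 m³
S = 4,399,500 / 1,015,000 = 4.3345 g/kg

4.33 g/kg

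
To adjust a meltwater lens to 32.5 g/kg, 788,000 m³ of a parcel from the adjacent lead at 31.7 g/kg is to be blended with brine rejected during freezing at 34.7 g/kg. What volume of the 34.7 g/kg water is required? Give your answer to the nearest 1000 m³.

287000 m³

Salt balance: 788,000×31.7 + V×34.7 = (788,000+V)×32.5
24,979,600 + 34.7V = 25,610,000 + 32.5V
630,400 = 2.2V
V = 286,545.45 m³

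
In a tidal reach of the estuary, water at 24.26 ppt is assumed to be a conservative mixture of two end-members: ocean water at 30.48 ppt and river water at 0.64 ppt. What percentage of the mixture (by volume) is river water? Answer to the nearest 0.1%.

20.8%

Let f be the freshwater fraction. Salt balance per unit volume:
f×0.64 + (1−f)×30.48 = 24.26
f = (30.48 − 24.26) / (30.48 − 0.64) = 6.22/29.84 = 0.2084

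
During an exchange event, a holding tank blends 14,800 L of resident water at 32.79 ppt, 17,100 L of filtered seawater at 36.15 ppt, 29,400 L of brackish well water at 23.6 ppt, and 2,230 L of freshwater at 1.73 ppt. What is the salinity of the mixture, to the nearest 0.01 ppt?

28.35 ppt

Salt balance:
salt = 14,800×32.79 + 17,100×36.15 + 29,400×23.6 + 2,230×1.73 = 485,292 + 618,165 + 693,840 + 3,857.9 = 1,801,154.9
volume = 14,800 + 17,100 + 29,400 + 2,230 = 63,530 L
S = 1,801,154.9 / 63,530 = 28.3512 ppt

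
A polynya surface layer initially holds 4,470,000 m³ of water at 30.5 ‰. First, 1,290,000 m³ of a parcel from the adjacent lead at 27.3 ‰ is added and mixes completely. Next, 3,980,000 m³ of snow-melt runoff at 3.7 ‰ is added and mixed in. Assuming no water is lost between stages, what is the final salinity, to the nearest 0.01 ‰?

19.13 ‰

Mass of salt is conserved:
Initial salt = 4,470,000×30.5 = 136,335,000
After stage 1: salt = 136,335,000 + 1,290,000×27.3 = 171,552,000; volume = 5,760,000 m³; S = 29.783 ‰
After stage 2: salt = 171,552,000 + 3,980,000×3.7 = 186,278,000; volume = 9,740,000 m³
S = 186,278,000 / 9,740,000 = 19.1251 ‰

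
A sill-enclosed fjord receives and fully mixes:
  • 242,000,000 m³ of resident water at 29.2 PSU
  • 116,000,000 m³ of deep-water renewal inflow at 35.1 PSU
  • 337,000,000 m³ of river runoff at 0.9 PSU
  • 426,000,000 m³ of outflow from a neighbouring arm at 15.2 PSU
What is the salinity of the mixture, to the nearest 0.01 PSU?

Total salt / total volume:
salt = 242,000,000×29.2 + 116,000,000×35.1 + 337,000,000×0.9 + 426,000,000×15.2 = 7,066,400,000 + 4,071,600,000 + 303,300,000 + 6,475,200,000 = 17,916,500,000
volume = 242,000,000 + 116,000,000 + 337,000,000 + 426,000,000 = 1,121,000,000 m³
S = 17,916,500,000 / 1,121,000,000 = 15.9826 PSU

15.98 PSU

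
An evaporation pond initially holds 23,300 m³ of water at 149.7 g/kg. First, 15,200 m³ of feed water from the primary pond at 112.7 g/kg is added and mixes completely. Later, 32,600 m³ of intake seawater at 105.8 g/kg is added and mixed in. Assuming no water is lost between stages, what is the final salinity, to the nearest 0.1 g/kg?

Conserving salt mass:
Initial salt = 23,300×149.7 = 3,488,010
After stage 1: salt = 3,488,010 + 15,200×112.7 = 5,201,050; volume = 38,500 m³; S = 135.092 g/kg
After stage 2: salt = 5,201,050 + 32,600×105.8 = 8,650,130; volume = 71,100 m³
S = 8,650,130 / 71,100 = 121.6615 g/kg

121.7 g/kg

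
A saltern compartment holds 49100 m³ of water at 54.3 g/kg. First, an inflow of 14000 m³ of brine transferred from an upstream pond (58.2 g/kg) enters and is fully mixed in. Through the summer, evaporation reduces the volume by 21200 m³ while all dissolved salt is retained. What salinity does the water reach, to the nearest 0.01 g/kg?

83.08 g/kg

After mixing: salt = 49,100×54.3 + 14,000×58.2 = 3,480,930; volume = 63,100 m³
After evaporation: salt unchanged = 3,480,930; volume = 63,100 − 21,200 = 41,900 m³
S = 3,480,930 / 41,900 = 83.0771 g/kg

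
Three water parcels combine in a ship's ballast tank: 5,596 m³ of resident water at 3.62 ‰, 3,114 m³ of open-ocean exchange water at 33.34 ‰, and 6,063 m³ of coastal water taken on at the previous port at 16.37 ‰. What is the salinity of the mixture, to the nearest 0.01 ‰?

15.12 ‰

Conserving salt mass:
salt = 5,596×3.62 + 3,114×33.34 + 6,063×16.37 = 20,257.52 + 103,820.76 + 99,251.31 = 223,329.59
volume = 5,596 + 3,114 + 6,063 = 14,773 m³
S = 223,329.59 / 14,773 = 15.1174 ‰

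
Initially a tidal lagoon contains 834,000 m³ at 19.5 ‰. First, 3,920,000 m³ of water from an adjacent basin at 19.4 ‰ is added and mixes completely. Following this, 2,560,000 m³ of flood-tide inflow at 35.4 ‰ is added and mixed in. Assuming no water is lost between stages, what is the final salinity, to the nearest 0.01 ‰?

Weighted by volume,
Initial salt = 834,000×19.5 = 16,263,000
After stage 1: salt = 16,263,000 + 3,920,000×19.4 = 92,311,000; volume = 4,754,000 m³; S = 19.418 ‰
After stage 2: salt = 92,311,000 + 2,560,000×35.4 = 182,935,000; volume = 7,314,000 m³
S = 182,935,000 / 7,314,000 = 25.0116 ‰

25.01 ‰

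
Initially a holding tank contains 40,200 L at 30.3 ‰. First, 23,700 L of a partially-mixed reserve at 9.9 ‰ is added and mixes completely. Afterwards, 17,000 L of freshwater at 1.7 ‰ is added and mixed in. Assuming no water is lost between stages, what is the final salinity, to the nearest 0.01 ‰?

18.31 ‰

By conservation of dissolved salt,
Initial salt = 40,200×30.3 = 1,218,060
After stage 1: salt = 1,218,060 + 23,700×9.9 = 1,452,690; volume = 63,900 L; S = 22.734 ‰
After stage 2: salt = 1,452,690 + 17,000×1.7 = 1,481,590; volume = 80,900 L
S = 1,481,590 / 80,900 = 18.3138 ‰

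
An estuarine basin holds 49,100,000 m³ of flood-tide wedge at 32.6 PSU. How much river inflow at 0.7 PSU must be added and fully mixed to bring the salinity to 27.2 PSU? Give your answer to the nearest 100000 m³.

Salt balance: 49,100,000×32.6 + V×0.7 = (49,100,000+V)×27.2
1,600,660,000 + 0.7V = 1,335,520,000 + 27.2V
265,140,000 = 26.5V
V = 10,005,283.02 m³

10000000 m³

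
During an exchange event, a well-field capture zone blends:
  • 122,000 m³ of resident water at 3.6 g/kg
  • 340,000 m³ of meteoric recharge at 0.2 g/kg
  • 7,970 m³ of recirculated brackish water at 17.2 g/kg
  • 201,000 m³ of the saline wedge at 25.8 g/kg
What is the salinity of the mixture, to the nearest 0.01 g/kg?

Weighted by volume,
salt = 122,000×3.6 + 340,000×0.2 + 7,970×17.2 + 201,000×25.8 = 439,200 + 68,000 + 137,084 + 5,185,800 = 5,830,084
volume = 122,000 + 340,000 + 7,970 + 201,000 = 670,970 m³
S = 5,830,084 / 670,970 = 8.689 g/kg

8.69 g/kg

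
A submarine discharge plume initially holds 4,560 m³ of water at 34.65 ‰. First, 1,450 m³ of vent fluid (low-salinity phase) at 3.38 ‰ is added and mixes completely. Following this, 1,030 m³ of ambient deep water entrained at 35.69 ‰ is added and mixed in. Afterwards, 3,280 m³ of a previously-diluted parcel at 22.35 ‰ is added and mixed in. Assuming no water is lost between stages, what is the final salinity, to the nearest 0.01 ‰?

26.45 ‰

Salt balance:
Initial salt = 4,560×34.65 = 158,004
After stage 1: salt = 158,004 + 1,450×3.38 = 162,905; volume = 6,010 m³; S = 27.106 ‰
After stage 2: salt = 162,905 + 1,030×35.69 = 199,665.7; volume = 7,040 m³; S = 28.362 ‰
After stage 3: salt = 199,665.7 + 3,280×22.35 = 272,973.7; volume = 10,320 m³
S = 272,973.7 / 10,320 = 26.4509 ‰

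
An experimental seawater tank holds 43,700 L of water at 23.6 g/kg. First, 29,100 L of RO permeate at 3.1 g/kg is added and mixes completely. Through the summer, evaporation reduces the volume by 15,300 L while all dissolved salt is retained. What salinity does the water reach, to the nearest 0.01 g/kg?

After mixing: salt = 43,700×23.6 + 29,100×3.1 = 1,121,530; volume = 72,800 L
After evaporation: salt unchanged = 1,121,530; volume = 72,800 − 15,300 = 57,500 L
S = 1,121,530 / 57,500 = 19.5049 g/kg

19.50 g/kg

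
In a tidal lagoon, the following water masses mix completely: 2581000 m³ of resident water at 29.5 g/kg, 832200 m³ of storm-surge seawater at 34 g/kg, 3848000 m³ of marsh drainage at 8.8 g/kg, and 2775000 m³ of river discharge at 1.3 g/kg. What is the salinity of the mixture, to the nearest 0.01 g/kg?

14.14 g/kg

Conserving salt mass:
salt = 2,581,000×29.5 + 832,200×34 + 3,848,000×8.8 + 2,775,000×1.3 = 76,139,500 + 28,294,800 + 33,862,400 + 3,607,500 = 141,904,200
volume = 2,581,000 + 832,200 + 3,848,000 + 2,775,000 = 10,036,200 m³
S = 141,904,200 / 10,036,200 = 14.1392 g/kg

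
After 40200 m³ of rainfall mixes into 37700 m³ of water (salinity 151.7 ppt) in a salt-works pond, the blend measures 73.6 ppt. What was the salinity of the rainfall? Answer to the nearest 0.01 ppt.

0.36 ppt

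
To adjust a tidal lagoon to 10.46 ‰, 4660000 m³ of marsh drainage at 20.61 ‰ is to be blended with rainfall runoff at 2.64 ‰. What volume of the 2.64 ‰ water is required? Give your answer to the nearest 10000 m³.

6050000 m³

Salt balance: 4,660,000×20.61 + V×2.64 = (4,660,000+V)×10.46
96,042,600 + 2.64V = 48,743,600 + 10.46V
47,299,000 = 7.82V
V = 6,048,465.47 m³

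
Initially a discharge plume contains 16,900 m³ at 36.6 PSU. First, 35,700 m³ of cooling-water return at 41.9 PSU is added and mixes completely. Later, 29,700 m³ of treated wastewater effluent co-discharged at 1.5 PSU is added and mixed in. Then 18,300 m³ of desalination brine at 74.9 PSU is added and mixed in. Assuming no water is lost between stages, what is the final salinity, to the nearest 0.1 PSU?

Weighted by volume,
Initial salt = 16,900×36.6 = 618,540
After stage 1: salt = 618,540 + 35,700×41.9 = 2,114,370; volume = 52,600 m³; S = 40.197 PSU
After stage 2: salt = 2,114,370 + 29,700×1.5 = 2,158,920; volume = 82,300 m³; S = 26.232 PSU
After stage 3: salt = 2,158,920 + 18,300×74.9 = 3,529,590; volume = 100,600 m³
S = 3,529,590 / 100,600 = 35.0854 PSU

35.1 PSU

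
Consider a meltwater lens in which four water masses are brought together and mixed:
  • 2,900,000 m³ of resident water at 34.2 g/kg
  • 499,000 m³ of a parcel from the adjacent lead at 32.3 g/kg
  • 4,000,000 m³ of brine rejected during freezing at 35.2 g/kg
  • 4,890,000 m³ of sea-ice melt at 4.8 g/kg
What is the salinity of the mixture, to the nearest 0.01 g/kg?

22.75 g/kg

Weighted by volume,
salt = 2,900,000×34.2 + 499,000×32.3 + 4,000,000×35.2 + 4,890,000×4.8 = 99,180,000 + 16,117,700 + 140,800,000 + 23,472,000 = 279,569,700
volume = 2,900,000 + 499,000 + 4,000,000 + 4,890,000 = 12,289,000 m³
S = 279,569,700 / 12,289,000 = 22.7496 g/kg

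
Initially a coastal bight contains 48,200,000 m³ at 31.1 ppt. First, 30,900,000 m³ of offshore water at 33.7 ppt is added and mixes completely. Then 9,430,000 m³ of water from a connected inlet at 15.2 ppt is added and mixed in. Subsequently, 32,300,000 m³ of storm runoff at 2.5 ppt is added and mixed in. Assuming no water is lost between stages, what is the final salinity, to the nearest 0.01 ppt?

Salt balance:
Initial salt = 48,200,000×31.1 = 1,499,020,000
After stage 1: salt = 1,499,020,000 + 30,900,000×33.7 = 2,540,350,000; volume = 79,100,000 m³; S = 32.116 ppt
After stage 2: salt = 2,540,350,000 + 9,430,000×15.2 = 2,683,686,000; volume = 88,530,000 m³; S = 30.314 ppt
After stage 3: salt = 2,683,686,000 + 32,300,000×2.5 = 2,764,436,000; volume = 120,830,000 m³
S = 2,764,436,000 / 120,830,000 = 22.8787 ppt

22.88 ppt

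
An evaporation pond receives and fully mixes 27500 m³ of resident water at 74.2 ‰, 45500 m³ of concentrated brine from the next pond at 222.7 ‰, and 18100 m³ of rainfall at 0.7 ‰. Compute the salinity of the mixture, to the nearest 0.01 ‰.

133.77 ‰

By conservation of dissolved salt,
salt = 27,500×74.2 + 45,500×222.7 + 18,100×0.7 = 2,040,500 + 10,132,850 + 12,670 = 12,186,020
volume = 27,500 + 45,500 + 18,100 = 91,100 m³
S = 12,186,020 / 91,100 = 133.7653 ‰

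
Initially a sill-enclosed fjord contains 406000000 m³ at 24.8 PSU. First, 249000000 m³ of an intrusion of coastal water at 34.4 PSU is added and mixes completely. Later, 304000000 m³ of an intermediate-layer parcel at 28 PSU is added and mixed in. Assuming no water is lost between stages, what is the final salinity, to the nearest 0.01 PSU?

28.31 PSU

Weighted by volume,
Initial salt = 406,000,000×24.8 = 10,068,800,000
After stage 1: salt = 10,068,800,000 + 249,000,000×34.4 = 18,634,400,000; volume = 655,000,000 m³; S = 28.449 PSU
After stage 2: salt = 18,634,400,000 + 304,000,000×28 = 27,146,400,000; volume = 959,000,000 m³
S = 27,146,400,000 / 959,000,000 = 28.307 PSU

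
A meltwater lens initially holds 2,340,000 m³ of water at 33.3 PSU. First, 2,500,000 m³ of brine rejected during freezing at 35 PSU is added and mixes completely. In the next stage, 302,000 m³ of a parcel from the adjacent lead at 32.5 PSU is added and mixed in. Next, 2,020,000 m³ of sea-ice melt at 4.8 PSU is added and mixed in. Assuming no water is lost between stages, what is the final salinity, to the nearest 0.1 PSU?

25.8 PSU

Mass of salt is conserved:
Initial salt = 2,340,000×33.3 = 77,922,000
After stage 1: salt = 77,922,000 + 2,500,000×35 = 165,422,000; volume = 4,840,000 m³; S = 34.178 PSU
After stage 2: salt = 165,422,000 + 302,000×32.5 = 175,237,000; volume = 5,142,000 m³; S = 34.08 PSU
After stage 3: salt = 175,237,000 + 2,020,000×4.8 = 184,933,000; volume = 7,162,000 m³
S = 184,933,000 / 7,162,000 = 25.8214 PSU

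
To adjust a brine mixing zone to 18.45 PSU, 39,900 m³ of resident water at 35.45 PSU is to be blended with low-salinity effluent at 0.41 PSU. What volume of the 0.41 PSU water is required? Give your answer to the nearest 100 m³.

37600 m³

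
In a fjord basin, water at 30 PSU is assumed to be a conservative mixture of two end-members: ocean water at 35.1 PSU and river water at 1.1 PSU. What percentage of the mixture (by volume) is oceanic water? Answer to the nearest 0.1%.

85.0%

Let g be the oceanic fraction. Salt balance per unit volume:
g×35.1 + (1−g)×1.1 = 30
g = (30 − 1.1) / (35.1 − 1.1) = 28.9/34 = 0.85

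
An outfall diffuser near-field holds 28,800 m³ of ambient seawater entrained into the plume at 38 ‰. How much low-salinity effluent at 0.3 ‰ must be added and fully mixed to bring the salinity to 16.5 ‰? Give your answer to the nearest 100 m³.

38200 m³

Salt balance: 28,800×38 + V×0.3 = (28,800+V)×16.5
1,094,400 + 0.3V = 475,200 + 16.5V
619,200 = 16.2V
V = 38,222.22 m³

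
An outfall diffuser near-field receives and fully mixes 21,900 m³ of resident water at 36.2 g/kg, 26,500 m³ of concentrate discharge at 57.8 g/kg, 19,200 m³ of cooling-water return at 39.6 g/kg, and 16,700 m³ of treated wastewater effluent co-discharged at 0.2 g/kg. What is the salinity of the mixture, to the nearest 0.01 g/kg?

36.63 g/kg

By conservation of dissolved salt,
salt = 21,900×36.2 + 26,500×57.8 + 19,200×39.6 + 16,700×0.2 = 792,780 + 1,531,700 + 760,320 + 3,340 = 3,088,140
volume = 21,900 + 26,500 + 19,200 + 16,700 = 84,300 m³
S = 3,088,140 / 84,300 = 36.6327 g/kg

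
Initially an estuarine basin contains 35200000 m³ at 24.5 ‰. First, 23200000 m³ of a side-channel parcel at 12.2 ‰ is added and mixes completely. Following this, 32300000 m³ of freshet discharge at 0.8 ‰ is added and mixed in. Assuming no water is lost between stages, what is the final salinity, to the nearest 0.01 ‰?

12.91 ‰

Total salt / total volume:
Initial salt = 35,200,000×24.5 = 862,400,000
After stage 1: salt = 862,400,000 + 23,200,000×12.2 = 1,145,440,000; volume = 58,400,000 m³; S = 19.614 ‰
After stage 2: salt = 1,145,440,000 + 32,300,000×0.8 = 1,171,280,000; volume = 90,700,000 m³
S = 1,171,280,000 / 90,700,000 = 12.9138 ‰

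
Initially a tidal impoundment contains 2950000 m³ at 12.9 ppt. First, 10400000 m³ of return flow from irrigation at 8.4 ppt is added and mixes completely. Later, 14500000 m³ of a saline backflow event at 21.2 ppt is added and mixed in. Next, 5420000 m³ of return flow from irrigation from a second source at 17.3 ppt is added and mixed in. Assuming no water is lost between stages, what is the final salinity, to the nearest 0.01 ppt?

Weighted by volume,
Initial salt = 2,950,000×12.9 = 38,055,000
After stage 1: salt = 38,055,000 + 10,400,000×8.4 = 125,415,000; volume = 13,350,000 m³; S = 9.394 ppt
After stage 2: salt = 125,415,000 + 14,500,000×21.2 = 432,815,000; volume = 27,850,000 m³; S = 15.541 ppt
After stage 3: salt = 432,815,000 + 5,420,000×17.3 = 526,581,000; volume = 33,270,000 m³
S = 526,581,000 / 33,270,000 = 15.8275 ppt

15.83 ppt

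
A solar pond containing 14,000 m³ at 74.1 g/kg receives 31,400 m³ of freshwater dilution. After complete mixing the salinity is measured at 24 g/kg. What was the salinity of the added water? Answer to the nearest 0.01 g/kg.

1.66 g/kg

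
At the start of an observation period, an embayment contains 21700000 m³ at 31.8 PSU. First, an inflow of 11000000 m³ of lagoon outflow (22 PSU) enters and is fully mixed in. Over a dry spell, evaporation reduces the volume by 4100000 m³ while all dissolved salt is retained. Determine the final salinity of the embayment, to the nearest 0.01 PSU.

32.59 PSU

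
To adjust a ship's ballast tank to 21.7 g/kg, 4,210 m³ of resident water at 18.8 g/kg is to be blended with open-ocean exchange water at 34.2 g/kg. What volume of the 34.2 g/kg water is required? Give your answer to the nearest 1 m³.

977 m³

Salt balance: 4,210×18.8 + V×34.2 = (4,210+V)×21.7
79,148 + 34.2V = 91,357 + 21.7V
12,209 = 12.5V
V = 976.72 m³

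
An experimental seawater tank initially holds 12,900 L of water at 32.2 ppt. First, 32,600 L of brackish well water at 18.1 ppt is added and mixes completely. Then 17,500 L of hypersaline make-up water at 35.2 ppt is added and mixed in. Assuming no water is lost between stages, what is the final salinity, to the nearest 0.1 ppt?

Conserving salt mass:
Initial salt = 12,900×32.2 = 415,380
After stage 1: salt = 415,380 + 32,600×18.1 = 1,005,440; volume = 45,500 L; S = 22.098 ppt
After stage 2: salt = 1,005,440 + 17,500×35.2 = 1,621,440; volume = 63,000 L
S = 1,621,440 / 63,000 = 25.7371 ppt

25.7 ppt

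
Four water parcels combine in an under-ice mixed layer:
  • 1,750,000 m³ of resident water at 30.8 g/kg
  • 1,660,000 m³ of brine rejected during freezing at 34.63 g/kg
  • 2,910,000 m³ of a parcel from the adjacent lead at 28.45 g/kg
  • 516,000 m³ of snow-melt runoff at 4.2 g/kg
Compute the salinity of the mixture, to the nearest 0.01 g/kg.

28.72 g/kg

By conservation of dissolved salt,
salt = 1,750,000×30.8 + 1,660,000×34.63 + 2,910,000×28.45 + 516,000×4.2 = 53,900,000 + 57,485,800 + 82,789,500 + 2,167,200 = 196,342,500
volume = 1,750,000 + 1,660,000 + 2,910,000 + 516,000 = 6,836,000 m³
S = 196,342,500 / 6,836,000 = 28.7218 g/kg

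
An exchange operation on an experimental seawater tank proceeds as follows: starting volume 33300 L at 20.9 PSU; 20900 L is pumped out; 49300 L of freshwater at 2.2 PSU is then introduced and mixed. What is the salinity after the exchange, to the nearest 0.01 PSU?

Remaining after removal: 12,400 L at 20.9 PSU (salt = 259,160)
After addition: salt = 259,160 + 49,300×2.2 = 367,620; volume = 61,700 L
S = 367,620 / 61,700 = 5.9582 PSU

5.96 PSU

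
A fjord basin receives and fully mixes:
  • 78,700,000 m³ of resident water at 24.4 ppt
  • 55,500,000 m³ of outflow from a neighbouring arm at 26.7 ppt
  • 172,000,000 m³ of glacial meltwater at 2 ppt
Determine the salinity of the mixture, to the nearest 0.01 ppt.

Weighted by volume,
salt = 78,700,000×24.4 + 55,500,000×26.7 + 172,000,000×2 = 1,920,280,000 + 1,481,850,000 + 344,000,000 = 3,746,130,000
volume = 78,700,000 + 55,500,000 + 172,000,000 = 306,200,000 m³
S = 3,746,130,000 / 306,200,000 = 12.2343 ppt

12.23 ppt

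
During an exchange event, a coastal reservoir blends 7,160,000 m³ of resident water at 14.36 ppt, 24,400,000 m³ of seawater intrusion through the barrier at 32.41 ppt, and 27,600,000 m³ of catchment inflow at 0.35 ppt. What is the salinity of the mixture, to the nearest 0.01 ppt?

Weighted by volume,
salt = 7,160,000×14.36 + 24,400,000×32.41 + 27,600,000×0.35 = 102,817,600 + 790,804,000 + 9,660,000 = 903,281,600
volume = 7,160,000 + 24,400,000 + 27,600,000 = 59,160,000 m³
S = 903,281,600 / 59,160,000 = 15.2685 ppt

15.27 ppt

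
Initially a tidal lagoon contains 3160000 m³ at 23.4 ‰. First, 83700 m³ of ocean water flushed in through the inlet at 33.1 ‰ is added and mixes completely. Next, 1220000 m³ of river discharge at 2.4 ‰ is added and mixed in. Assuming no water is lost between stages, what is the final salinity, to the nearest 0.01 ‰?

Weighted by volume,
Initial salt = 3,160,000×23.4 = 73,944,000
After stage 1: salt = 73,944,000 + 83,700×33.1 = 76,714,470; volume = 3,243,700 m³; S = 23.65 ‰
After stage 2: salt = 76,714,470 + 1,220,000×2.4 = 79,642,470; volume = 4,463,700 m³
S = 79,642,470 / 4,463,700 = 17.8423 ‰

17.84 ‰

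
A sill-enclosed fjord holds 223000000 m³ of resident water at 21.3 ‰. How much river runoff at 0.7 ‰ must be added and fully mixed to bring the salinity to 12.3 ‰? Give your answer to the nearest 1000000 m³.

173000000 m³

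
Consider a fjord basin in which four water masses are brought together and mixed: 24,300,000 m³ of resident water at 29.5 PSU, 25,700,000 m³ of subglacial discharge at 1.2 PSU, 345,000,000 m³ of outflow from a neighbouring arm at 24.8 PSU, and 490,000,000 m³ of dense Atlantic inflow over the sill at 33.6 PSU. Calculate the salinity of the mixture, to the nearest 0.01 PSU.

29.12 PSU

Total salt / total volume:
salt = 24,300,000×29.5 + 25,700,000×1.2 + 345,000,000×24.8 + 490,000,000×33.6 = 716,850,000 + 30,840,000 + 8,556,000,000 + 16,464,000,000 = 25,767,690,000
volume = 24,300,000 + 25,700,000 + 345,000,000 + 490,000,000 = 885,000,000 m³
S = 25,767,690,000 / 885,000,000 = 29.116 PSU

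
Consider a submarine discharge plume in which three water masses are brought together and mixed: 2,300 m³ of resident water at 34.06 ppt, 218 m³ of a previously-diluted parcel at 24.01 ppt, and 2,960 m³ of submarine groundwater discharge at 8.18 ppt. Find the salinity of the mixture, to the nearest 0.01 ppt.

Conserving salt mass:
salt = 2,300×34.06 + 218×24.01 + 2,960×8.18 = 78,338 + 5,234.18 + 24,212.8 = 107,784.98
volume = 2,300 + 218 + 2,960 = 5,478 m³
S = 107,784.98 / 5,478 = 19.676 ppt

19.68 ppt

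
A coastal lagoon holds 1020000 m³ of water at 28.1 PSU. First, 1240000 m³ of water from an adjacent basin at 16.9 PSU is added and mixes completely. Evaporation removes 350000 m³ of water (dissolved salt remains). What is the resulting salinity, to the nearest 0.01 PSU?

After mixing: salt = 1,020,000×28.1 + 1,240,000×16.9 = 49,618,000; volume = 2,260,000 m³
After evaporation: salt unchanged = 49,618,000; volume = 2,260,000 − 350,000 = 1,910,000 m³
S = 49,618,000 / 1,910,000 = 25.978 PSU

25.98 PSU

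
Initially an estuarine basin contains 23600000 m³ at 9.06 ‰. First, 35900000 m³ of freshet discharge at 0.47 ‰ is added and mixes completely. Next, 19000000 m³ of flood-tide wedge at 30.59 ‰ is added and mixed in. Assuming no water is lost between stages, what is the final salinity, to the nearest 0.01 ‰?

10.34 ‰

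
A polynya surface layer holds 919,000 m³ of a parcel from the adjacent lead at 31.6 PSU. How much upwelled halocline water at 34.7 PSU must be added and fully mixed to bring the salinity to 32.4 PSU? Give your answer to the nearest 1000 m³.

320000 m³

Salt balance: 919,000×31.6 + V×34.7 = (919,000+V)×32.4
29,040,400 + 34.7V = 29,775,600 + 32.4V
735,200 = 2.3V
V = 319,652.17 m³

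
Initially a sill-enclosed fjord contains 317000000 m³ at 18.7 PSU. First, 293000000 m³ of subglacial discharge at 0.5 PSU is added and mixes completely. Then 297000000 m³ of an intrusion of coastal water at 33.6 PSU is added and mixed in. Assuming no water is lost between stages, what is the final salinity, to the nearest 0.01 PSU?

By conservation of dissolved salt,
Initial salt = 317,000,000×18.7 = 5,927,900,000
After stage 1: salt = 5,927,900,000 + 293,000,000×0.5 = 6,074,400,000; volume = 610,000,000 m³; S = 9.958 PSU
After stage 2: salt = 6,074,400,000 + 297,000,000×33.6 = 16,053,600,000; volume = 907,000,000 m³
S = 16,053,600,000 / 907,000,000 = 17.6997 PSU

17.70 PSU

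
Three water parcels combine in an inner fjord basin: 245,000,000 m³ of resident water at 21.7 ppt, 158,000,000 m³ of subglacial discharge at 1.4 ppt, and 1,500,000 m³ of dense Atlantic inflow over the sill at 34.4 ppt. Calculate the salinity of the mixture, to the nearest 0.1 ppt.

13.8 ppt

Mass of salt is conserved:
salt = 245,000,000×21.7 + 158,000,000×1.4 + 1,500,000×34.4 = 5,316,500,000 + 221,200,000 + 51,600,000 = 5,589,300,000
volume = 245,000,000 + 158,000,000 + 1,500,000 = 404,500,000 m³
S = 5,589,300,000 / 404,500,000 = 13.818 ppt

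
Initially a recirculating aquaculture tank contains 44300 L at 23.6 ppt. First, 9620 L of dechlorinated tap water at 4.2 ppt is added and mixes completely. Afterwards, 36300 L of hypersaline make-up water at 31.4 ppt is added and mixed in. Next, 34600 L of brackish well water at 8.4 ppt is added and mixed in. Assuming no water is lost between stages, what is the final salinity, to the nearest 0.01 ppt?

20.16 ppt

Mass of salt is conserved:
Initial salt = 44,300×23.6 = 1,045,480
After stage 1: salt = 1,045,480 + 9,620×4.2 = 1,085,884; volume = 53,920 L; S = 20.139 ppt
After stage 2: salt = 1,085,884 + 36,300×31.4 = 2,225,704; volume = 90,220 L; S = 24.67 ppt
After stage 3: salt = 2,225,704 + 34,600×8.4 = 2,516,344; volume = 124,820 L
S = 2,516,344 / 124,820 = 20.1598 ppt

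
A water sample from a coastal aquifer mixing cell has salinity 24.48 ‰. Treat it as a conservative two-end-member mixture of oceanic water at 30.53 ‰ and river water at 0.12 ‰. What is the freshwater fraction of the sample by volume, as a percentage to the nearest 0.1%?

Let f be the freshwater fraction. Salt balance per unit volume:
f×0.12 + (1−f)×30.53 = 24.48
f = (30.53 − 24.48) / (30.53 − 0.12) = 6.05/30.41 = 0.1989

19.9%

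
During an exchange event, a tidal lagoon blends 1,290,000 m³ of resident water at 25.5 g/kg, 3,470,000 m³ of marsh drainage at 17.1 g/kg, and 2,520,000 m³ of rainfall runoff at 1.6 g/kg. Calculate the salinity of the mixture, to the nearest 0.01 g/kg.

Salt balance:
salt = 1,290,000×25.5 + 3,470,000×17.1 + 2,520,000×1.6 = 32,895,000 + 59,337,000 + 4,032,000 = 96,264,000
volume = 1,290,000 + 3,470,000 + 2,520,000 = 7,280,000 m³
S = 96,264,000 / 7,280,000 = 13.2231 g/kg

13.22 g/kg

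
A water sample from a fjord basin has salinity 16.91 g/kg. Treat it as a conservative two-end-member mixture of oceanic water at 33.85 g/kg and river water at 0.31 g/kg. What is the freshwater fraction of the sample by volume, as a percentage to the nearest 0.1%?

Let f be the freshwater fraction. Salt balance per unit volume:
f×0.31 + (1−f)×33.85 = 16.91
f = (33.85 − 16.91) / (33.85 − 0.31) = 16.94/33.54 = 0.5051

50.5%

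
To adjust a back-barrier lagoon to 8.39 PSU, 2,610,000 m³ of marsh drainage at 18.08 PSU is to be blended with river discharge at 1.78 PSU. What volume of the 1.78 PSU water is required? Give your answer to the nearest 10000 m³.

Salt balance: 2,610,000×18.08 + V×1.78 = (2,610,000+V)×8.39
47,188,800 + 1.78V = 21,897,900 + 8.39V
25,290,900 = 6.61V
V = 3,826,157.34 m³

3830000 m³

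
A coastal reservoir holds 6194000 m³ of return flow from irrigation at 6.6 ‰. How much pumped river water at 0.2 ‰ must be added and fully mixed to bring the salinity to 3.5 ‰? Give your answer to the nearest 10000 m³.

Salt balance: 6,194,000×6.6 + V×0.2 = (6,194,000+V)×3.5
40,880,400 + 0.2V = 21,679,000 + 3.5V
19,201,400 = 3.3V
V = 5,818,606.06 m³

5820000 m³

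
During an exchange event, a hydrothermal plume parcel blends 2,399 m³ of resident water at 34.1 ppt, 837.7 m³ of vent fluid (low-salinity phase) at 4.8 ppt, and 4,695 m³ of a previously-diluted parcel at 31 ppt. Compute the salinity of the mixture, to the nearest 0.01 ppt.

Mass of salt is conserved:
salt = 2,399×34.1 + 837.7×4.8 + 4,695×31 = 81,805.9 + 4,020.96 + 145,545 = 231,371.86
volume = 2,399 + 837.7 + 4,695 = 7,931.7 m³
S = 231,371.86 / 7,931.7 = 29.1705 ppt

29.17 ppt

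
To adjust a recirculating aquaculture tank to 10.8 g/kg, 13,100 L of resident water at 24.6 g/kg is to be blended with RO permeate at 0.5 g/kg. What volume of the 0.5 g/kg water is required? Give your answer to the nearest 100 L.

17600 L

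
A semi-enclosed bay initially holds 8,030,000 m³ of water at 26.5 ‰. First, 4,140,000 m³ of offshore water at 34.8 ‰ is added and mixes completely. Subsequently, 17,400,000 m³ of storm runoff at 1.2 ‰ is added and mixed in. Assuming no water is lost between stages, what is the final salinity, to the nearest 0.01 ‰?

Salt balance:
Initial salt = 8,030,000×26.5 = 212,795,000
After stage 1: salt = 212,795,000 + 4,140,000×34.8 = 356,867,000; volume = 12,170,000 m³; S = 29.324 ‰
After stage 2: salt = 356,867,000 + 17,400,000×1.2 = 377,747,000; volume = 29,570,000 m³
S = 377,747,000 / 29,570,000 = 12.7747 ‰

12.77 ‰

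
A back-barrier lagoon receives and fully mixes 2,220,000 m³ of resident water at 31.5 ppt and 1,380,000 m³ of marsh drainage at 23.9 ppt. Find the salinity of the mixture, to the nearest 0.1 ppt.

28.6 ppt

By conservation of dissolved salt,
salt = 2,220,000×31.5 + 1,380,000×23.9 = 69,930,000 + 32,982,000 = 102,912,000
volume = 2,220,000 + 1,380,000 = 3,600,000 m³
S = 102,912,000 / 3,600,000 = 28.587 ppt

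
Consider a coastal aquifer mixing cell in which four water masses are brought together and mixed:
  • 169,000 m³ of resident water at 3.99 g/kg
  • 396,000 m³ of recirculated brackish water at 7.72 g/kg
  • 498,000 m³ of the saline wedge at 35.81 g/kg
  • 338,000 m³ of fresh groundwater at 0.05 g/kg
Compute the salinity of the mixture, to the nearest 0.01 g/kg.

15.40 g/kg

By conservation of dissolved salt,
salt = 169,000×3.99 + 396,000×7.72 + 498,000×35.81 + 338,000×0.05 = 674,310 + 3,057,120 + 17,833,380 + 16,900 = 21,581,710
volume = 169,000 + 396,000 + 498,000 + 338,000 = 1,401,000 m³
S = 21,581,710 / 1,401,000 = 15.4045 g/kg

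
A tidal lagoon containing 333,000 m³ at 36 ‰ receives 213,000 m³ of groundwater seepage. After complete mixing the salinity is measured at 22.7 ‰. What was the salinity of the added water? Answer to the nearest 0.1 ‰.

Salt balance: 333,000×36 + 213,000×S = 546,000×22.7
11,988,000 + 213,000·S = 12,394,200
S = (12,394,200 − 11,988,000) / 213,000 = 1.907 ‰

1.9 ‰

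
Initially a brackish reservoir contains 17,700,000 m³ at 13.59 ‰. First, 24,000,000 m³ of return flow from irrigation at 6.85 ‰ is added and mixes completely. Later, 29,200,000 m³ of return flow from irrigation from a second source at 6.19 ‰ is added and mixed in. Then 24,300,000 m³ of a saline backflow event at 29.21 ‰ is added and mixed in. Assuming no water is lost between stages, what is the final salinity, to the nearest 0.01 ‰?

13.61 ‰

Weighted by volume,
Initial salt = 17,700,000×13.59 = 240,543,000
After stage 1: salt = 240,543,000 + 24,000,000×6.85 = 404,943,000; volume = 41,700,000 m³; S = 9.711 ‰
After stage 2: salt = 404,943,000 + 29,200,000×6.19 = 585,691,000; volume = 70,900,000 m³; S = 8.261 ‰
After stage 3: salt = 585,691,000 + 24,300,000×29.21 = 1,295,494,000; volume = 95,200,000 m³
S = 1,295,494,000 / 95,200,000 = 13.6081 ‰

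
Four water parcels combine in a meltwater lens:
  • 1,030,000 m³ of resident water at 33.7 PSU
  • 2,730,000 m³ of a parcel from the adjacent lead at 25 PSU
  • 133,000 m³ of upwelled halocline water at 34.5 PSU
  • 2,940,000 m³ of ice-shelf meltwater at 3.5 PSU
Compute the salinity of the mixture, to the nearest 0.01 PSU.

Weighted by volume,
salt = 1,030,000×33.7 + 2,730,000×25 + 133,000×34.5 + 2,940,000×3.5 = 34,711,000 + 68,250,000 + 4,588,500 + 10,290,000 = 117,839,500
volume = 1,030,000 + 2,730,000 + 133,000 + 2,940,000 = 6,833,000 m³
S = 117,839,500 / 6,833,000 = 17.2456 PSU

17.25 PSU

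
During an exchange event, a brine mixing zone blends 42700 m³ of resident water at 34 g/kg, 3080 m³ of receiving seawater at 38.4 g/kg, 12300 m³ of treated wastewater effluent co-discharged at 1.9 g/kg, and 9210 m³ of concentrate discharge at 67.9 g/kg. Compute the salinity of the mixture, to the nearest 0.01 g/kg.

32.97 g/kg

Weighted by volume,
salt = 42,700×34 + 3,080×38.4 + 12,300×1.9 + 9,210×67.9 = 1,451,800 + 118,272 + 23,370 + 625,359 = 2,218,801
volume = 42,700 + 3,080 + 12,300 + 9,210 = 67,290 m³
S = 2,218,801 / 67,290 = 32.9737 g/kg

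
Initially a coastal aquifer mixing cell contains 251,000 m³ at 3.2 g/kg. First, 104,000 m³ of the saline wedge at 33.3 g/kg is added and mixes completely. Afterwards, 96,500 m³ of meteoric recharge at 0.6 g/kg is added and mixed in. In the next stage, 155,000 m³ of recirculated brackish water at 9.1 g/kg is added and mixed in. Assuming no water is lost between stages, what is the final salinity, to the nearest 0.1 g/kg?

9.5 g/kg

Salt balance:
Initial salt = 251,000×3.2 = 803,200
After stage 1: salt = 803,200 + 104,000×33.3 = 4,266,400; volume = 355,000 m³; S = 12.018 g/kg
After stage 2: salt = 4,266,400 + 96,500×0.6 = 4,324,300; volume = 451,500 m³; S = 9.578 g/kg
After stage 3: salt = 4,324,300 + 155,000×9.1 = 5,734,800; volume = 606,500 m³
S = 5,734,800 / 606,500 = 9.4556 g/kg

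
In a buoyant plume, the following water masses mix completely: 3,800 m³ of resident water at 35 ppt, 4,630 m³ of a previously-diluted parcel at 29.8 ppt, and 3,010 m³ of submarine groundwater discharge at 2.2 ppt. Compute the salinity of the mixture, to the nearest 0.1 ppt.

Mass of salt is conserved:
salt = 3,800×35 + 4,630×29.8 + 3,010×2.2 = 133,000 + 137,974 + 6,622 = 277,596
volume = 3,800 + 4,630 + 3,010 = 11,440 m³
S = 277,596 / 11,440 = 24.265 ppt

24.3 ppt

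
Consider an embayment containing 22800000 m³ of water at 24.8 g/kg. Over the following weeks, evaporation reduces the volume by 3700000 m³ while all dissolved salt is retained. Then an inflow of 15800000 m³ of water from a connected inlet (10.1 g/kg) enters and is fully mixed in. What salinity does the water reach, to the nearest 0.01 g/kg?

After evaporation: salt = 22,800,000×24.8 = 565,440,000; volume = 22,800,000 − 3,700,000 = 19,100,000 m³
After mixing: salt = 565,440,000 + 15,800,000×10.1 = 725,020,000; volume = 19,100,000 + 15,800,000 = 34,900,000 m³
S = 725,020,000 / 34,900,000 = 20.7742 g/kg

20.77 g/kg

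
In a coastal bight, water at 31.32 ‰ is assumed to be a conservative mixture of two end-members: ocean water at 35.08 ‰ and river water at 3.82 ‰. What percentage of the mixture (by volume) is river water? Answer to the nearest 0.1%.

Let f be the freshwater fraction. Salt balance per unit volume:
f×3.82 + (1−f)×35.08 = 31.32
f = (35.08 − 31.32) / (35.08 − 3.82) = 3.76/31.26 = 0.1203

12.0%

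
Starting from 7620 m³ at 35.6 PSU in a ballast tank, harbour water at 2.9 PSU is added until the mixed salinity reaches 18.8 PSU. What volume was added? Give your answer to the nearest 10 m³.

8050 m³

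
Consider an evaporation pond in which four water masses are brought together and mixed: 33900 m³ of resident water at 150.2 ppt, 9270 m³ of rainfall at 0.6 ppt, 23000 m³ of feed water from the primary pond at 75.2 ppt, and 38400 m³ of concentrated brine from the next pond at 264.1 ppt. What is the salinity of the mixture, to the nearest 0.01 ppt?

Weighted by volume,
salt = 33,900×150.2 + 9,270×0.6 + 23,000×75.2 + 38,400×264.1 = 5,091,780 + 5,562 + 1,729,600 + 10,141,440 = 16,968,382
volume = 33,900 + 9,270 + 23,000 + 38,400 = 104,570 m³
S = 16,968,382 / 104,570 = 162.2682 ppt

162.27 ppt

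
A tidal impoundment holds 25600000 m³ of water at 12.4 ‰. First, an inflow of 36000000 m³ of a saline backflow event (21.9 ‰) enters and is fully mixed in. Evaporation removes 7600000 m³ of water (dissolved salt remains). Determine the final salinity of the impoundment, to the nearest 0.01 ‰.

20.48 ‰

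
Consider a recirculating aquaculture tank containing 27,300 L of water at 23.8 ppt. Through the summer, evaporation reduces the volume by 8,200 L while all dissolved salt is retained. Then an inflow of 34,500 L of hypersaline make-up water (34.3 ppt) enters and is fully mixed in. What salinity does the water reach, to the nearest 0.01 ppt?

34.20 ppt

After evaporation: salt = 27,300×23.8 = 649,740; volume = 27,300 − 8,200 = 19,100 L
After mixing: salt = 649,740 + 34,500×34.3 = 1,833,090; volume = 19,100 + 34,500 = 53,600 L
S = 1,833,090 / 53,600 = 34.1994 ppt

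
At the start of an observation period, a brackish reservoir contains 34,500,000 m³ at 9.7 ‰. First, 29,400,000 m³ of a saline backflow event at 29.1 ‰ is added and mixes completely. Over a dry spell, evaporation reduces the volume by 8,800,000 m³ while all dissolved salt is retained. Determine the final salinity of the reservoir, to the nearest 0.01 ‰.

21.60 ‰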